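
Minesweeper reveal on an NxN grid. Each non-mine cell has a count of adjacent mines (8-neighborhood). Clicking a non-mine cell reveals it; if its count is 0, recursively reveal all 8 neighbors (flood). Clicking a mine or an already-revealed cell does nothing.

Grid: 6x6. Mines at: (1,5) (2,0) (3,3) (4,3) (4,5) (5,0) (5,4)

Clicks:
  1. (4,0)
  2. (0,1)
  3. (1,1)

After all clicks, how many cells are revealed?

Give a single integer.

Answer: 15

Derivation:
Click 1 (4,0) count=1: revealed 1 new [(4,0)] -> total=1
Click 2 (0,1) count=0: revealed 14 new [(0,0) (0,1) (0,2) (0,3) (0,4) (1,0) (1,1) (1,2) (1,3) (1,4) (2,1) (2,2) (2,3) (2,4)] -> total=15
Click 3 (1,1) count=1: revealed 0 new [(none)] -> total=15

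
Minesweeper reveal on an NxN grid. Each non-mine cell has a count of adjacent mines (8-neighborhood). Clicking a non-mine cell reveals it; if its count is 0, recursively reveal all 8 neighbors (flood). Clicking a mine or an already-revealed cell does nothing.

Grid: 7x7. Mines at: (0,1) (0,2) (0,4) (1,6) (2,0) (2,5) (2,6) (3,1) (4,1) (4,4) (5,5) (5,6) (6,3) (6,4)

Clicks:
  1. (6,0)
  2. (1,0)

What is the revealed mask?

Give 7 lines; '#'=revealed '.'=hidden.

Click 1 (6,0) count=0: revealed 6 new [(5,0) (5,1) (5,2) (6,0) (6,1) (6,2)] -> total=6
Click 2 (1,0) count=2: revealed 1 new [(1,0)] -> total=7

Answer: .......
#......
.......
.......
.......
###....
###....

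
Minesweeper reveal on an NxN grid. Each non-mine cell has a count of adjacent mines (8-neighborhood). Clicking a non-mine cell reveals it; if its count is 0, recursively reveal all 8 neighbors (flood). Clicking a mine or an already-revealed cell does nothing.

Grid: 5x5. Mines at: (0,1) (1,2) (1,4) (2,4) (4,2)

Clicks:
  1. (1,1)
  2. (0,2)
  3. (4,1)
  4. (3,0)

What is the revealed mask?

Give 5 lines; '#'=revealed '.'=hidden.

Answer: ..#..
##...
##...
##...
##...

Derivation:
Click 1 (1,1) count=2: revealed 1 new [(1,1)] -> total=1
Click 2 (0,2) count=2: revealed 1 new [(0,2)] -> total=2
Click 3 (4,1) count=1: revealed 1 new [(4,1)] -> total=3
Click 4 (3,0) count=0: revealed 6 new [(1,0) (2,0) (2,1) (3,0) (3,1) (4,0)] -> total=9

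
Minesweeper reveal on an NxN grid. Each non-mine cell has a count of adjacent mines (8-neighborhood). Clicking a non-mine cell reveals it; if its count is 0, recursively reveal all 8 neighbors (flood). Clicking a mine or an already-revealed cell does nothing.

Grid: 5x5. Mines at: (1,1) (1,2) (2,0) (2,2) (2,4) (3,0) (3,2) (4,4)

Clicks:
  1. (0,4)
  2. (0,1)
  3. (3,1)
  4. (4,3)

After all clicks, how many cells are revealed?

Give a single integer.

Answer: 7

Derivation:
Click 1 (0,4) count=0: revealed 4 new [(0,3) (0,4) (1,3) (1,4)] -> total=4
Click 2 (0,1) count=2: revealed 1 new [(0,1)] -> total=5
Click 3 (3,1) count=4: revealed 1 new [(3,1)] -> total=6
Click 4 (4,3) count=2: revealed 1 new [(4,3)] -> total=7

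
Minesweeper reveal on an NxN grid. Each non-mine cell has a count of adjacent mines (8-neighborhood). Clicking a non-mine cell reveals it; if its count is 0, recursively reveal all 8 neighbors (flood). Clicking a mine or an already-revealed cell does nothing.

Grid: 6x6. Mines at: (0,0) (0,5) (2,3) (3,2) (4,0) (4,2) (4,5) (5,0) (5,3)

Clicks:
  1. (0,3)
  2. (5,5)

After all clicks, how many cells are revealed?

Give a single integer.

Answer: 9

Derivation:
Click 1 (0,3) count=0: revealed 8 new [(0,1) (0,2) (0,3) (0,4) (1,1) (1,2) (1,3) (1,4)] -> total=8
Click 2 (5,5) count=1: revealed 1 new [(5,5)] -> total=9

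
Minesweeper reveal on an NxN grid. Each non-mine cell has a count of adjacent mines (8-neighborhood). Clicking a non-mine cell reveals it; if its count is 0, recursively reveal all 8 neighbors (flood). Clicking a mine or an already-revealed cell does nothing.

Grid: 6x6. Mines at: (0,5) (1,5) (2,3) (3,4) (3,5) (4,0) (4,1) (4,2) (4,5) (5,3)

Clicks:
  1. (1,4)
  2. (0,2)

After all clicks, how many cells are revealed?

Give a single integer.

Click 1 (1,4) count=3: revealed 1 new [(1,4)] -> total=1
Click 2 (0,2) count=0: revealed 15 new [(0,0) (0,1) (0,2) (0,3) (0,4) (1,0) (1,1) (1,2) (1,3) (2,0) (2,1) (2,2) (3,0) (3,1) (3,2)] -> total=16

Answer: 16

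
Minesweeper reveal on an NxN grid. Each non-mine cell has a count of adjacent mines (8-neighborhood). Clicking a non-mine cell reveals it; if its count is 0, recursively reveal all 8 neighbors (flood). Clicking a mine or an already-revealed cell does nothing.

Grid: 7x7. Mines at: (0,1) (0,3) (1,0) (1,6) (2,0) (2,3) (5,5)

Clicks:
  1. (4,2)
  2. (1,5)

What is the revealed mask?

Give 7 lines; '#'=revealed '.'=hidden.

Answer: .......
.....#.
.......
#####..
#####..
#####..
#####..

Derivation:
Click 1 (4,2) count=0: revealed 20 new [(3,0) (3,1) (3,2) (3,3) (3,4) (4,0) (4,1) (4,2) (4,3) (4,4) (5,0) (5,1) (5,2) (5,3) (5,4) (6,0) (6,1) (6,2) (6,3) (6,4)] -> total=20
Click 2 (1,5) count=1: revealed 1 new [(1,5)] -> total=21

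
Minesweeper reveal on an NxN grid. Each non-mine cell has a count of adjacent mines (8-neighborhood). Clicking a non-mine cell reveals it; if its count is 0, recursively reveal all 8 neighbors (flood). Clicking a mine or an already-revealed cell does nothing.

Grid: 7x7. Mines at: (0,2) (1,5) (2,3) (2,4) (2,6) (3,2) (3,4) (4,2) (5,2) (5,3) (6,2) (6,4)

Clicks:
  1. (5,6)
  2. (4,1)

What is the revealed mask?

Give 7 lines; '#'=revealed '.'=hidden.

Answer: .......
.......
.......
.....##
.#...##
.....##
.....##

Derivation:
Click 1 (5,6) count=0: revealed 8 new [(3,5) (3,6) (4,5) (4,6) (5,5) (5,6) (6,5) (6,6)] -> total=8
Click 2 (4,1) count=3: revealed 1 new [(4,1)] -> total=9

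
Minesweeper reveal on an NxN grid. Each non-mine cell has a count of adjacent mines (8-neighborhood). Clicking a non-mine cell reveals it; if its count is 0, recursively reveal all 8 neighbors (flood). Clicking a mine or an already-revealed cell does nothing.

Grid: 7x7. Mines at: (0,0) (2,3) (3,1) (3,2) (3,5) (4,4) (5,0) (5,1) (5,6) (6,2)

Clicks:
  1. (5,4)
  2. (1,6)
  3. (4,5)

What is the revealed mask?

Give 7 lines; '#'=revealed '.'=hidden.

Click 1 (5,4) count=1: revealed 1 new [(5,4)] -> total=1
Click 2 (1,6) count=0: revealed 15 new [(0,1) (0,2) (0,3) (0,4) (0,5) (0,6) (1,1) (1,2) (1,3) (1,4) (1,5) (1,6) (2,4) (2,5) (2,6)] -> total=16
Click 3 (4,5) count=3: revealed 1 new [(4,5)] -> total=17

Answer: .######
.######
....###
.......
.....#.
....#..
.......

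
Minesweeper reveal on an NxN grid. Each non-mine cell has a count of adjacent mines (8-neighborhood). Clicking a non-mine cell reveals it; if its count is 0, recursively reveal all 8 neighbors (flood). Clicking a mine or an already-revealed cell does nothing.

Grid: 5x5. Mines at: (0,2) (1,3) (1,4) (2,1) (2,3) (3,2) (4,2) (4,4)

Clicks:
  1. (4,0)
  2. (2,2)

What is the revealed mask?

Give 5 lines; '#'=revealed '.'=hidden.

Answer: .....
.....
..#..
##...
##...

Derivation:
Click 1 (4,0) count=0: revealed 4 new [(3,0) (3,1) (4,0) (4,1)] -> total=4
Click 2 (2,2) count=4: revealed 1 new [(2,2)] -> total=5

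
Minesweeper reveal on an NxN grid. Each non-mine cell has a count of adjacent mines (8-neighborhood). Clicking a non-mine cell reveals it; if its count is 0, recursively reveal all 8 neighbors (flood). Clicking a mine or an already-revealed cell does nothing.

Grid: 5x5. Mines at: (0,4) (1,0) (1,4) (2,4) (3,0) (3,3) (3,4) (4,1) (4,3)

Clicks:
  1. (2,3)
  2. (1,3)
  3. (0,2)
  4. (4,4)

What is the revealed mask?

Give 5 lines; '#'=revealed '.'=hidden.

Click 1 (2,3) count=4: revealed 1 new [(2,3)] -> total=1
Click 2 (1,3) count=3: revealed 1 new [(1,3)] -> total=2
Click 3 (0,2) count=0: revealed 7 new [(0,1) (0,2) (0,3) (1,1) (1,2) (2,1) (2,2)] -> total=9
Click 4 (4,4) count=3: revealed 1 new [(4,4)] -> total=10

Answer: .###.
.###.
.###.
.....
....#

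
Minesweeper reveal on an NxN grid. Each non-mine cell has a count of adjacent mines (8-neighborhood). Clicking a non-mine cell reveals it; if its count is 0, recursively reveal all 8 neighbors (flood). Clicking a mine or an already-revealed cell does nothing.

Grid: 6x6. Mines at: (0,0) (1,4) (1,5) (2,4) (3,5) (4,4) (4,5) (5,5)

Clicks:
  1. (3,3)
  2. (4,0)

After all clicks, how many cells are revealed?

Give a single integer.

Answer: 23

Derivation:
Click 1 (3,3) count=2: revealed 1 new [(3,3)] -> total=1
Click 2 (4,0) count=0: revealed 22 new [(0,1) (0,2) (0,3) (1,0) (1,1) (1,2) (1,3) (2,0) (2,1) (2,2) (2,3) (3,0) (3,1) (3,2) (4,0) (4,1) (4,2) (4,3) (5,0) (5,1) (5,2) (5,3)] -> total=23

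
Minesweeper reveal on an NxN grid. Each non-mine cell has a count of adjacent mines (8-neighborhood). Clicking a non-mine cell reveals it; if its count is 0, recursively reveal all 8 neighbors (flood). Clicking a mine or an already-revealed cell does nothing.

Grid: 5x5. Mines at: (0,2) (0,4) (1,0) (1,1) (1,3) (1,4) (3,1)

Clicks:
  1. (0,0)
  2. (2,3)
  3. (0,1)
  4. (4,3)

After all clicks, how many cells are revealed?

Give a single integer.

Answer: 11

Derivation:
Click 1 (0,0) count=2: revealed 1 new [(0,0)] -> total=1
Click 2 (2,3) count=2: revealed 1 new [(2,3)] -> total=2
Click 3 (0,1) count=3: revealed 1 new [(0,1)] -> total=3
Click 4 (4,3) count=0: revealed 8 new [(2,2) (2,4) (3,2) (3,3) (3,4) (4,2) (4,3) (4,4)] -> total=11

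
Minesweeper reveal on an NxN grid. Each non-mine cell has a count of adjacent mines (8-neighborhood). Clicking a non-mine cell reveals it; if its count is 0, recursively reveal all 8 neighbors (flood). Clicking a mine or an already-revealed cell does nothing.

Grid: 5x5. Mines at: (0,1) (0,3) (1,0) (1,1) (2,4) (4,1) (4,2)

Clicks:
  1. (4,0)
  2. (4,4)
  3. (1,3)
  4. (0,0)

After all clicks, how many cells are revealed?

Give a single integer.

Click 1 (4,0) count=1: revealed 1 new [(4,0)] -> total=1
Click 2 (4,4) count=0: revealed 4 new [(3,3) (3,4) (4,3) (4,4)] -> total=5
Click 3 (1,3) count=2: revealed 1 new [(1,3)] -> total=6
Click 4 (0,0) count=3: revealed 1 new [(0,0)] -> total=7

Answer: 7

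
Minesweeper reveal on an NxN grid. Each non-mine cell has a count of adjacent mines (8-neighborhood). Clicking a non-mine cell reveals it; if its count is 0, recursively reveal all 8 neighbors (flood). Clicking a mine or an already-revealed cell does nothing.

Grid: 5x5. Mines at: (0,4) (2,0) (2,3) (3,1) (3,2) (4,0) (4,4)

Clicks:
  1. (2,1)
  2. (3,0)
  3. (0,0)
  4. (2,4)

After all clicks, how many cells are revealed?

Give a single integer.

Click 1 (2,1) count=3: revealed 1 new [(2,1)] -> total=1
Click 2 (3,0) count=3: revealed 1 new [(3,0)] -> total=2
Click 3 (0,0) count=0: revealed 8 new [(0,0) (0,1) (0,2) (0,3) (1,0) (1,1) (1,2) (1,3)] -> total=10
Click 4 (2,4) count=1: revealed 1 new [(2,4)] -> total=11

Answer: 11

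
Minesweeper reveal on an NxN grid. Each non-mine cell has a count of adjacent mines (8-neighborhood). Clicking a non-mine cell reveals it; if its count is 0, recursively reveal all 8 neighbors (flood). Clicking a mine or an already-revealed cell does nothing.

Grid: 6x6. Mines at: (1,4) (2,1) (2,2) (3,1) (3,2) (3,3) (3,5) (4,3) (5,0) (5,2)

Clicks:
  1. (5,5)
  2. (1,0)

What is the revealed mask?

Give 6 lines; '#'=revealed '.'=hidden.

Click 1 (5,5) count=0: revealed 4 new [(4,4) (4,5) (5,4) (5,5)] -> total=4
Click 2 (1,0) count=1: revealed 1 new [(1,0)] -> total=5

Answer: ......
#.....
......
......
....##
....##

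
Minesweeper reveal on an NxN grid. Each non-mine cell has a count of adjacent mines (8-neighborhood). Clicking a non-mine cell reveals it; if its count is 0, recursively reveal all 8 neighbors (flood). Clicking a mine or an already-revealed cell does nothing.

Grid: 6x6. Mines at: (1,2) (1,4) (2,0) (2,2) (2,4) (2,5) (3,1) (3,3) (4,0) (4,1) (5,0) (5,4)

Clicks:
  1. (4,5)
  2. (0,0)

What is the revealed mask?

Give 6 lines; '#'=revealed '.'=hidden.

Answer: ##....
##....
......
......
.....#
......

Derivation:
Click 1 (4,5) count=1: revealed 1 new [(4,5)] -> total=1
Click 2 (0,0) count=0: revealed 4 new [(0,0) (0,1) (1,0) (1,1)] -> total=5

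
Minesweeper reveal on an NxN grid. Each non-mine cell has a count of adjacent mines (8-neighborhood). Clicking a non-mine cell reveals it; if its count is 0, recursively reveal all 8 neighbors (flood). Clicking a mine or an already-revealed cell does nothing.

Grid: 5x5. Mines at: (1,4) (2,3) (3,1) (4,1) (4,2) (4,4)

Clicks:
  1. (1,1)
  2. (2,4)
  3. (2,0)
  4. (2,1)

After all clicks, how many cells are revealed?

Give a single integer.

Click 1 (1,1) count=0: revealed 11 new [(0,0) (0,1) (0,2) (0,3) (1,0) (1,1) (1,2) (1,3) (2,0) (2,1) (2,2)] -> total=11
Click 2 (2,4) count=2: revealed 1 new [(2,4)] -> total=12
Click 3 (2,0) count=1: revealed 0 new [(none)] -> total=12
Click 4 (2,1) count=1: revealed 0 new [(none)] -> total=12

Answer: 12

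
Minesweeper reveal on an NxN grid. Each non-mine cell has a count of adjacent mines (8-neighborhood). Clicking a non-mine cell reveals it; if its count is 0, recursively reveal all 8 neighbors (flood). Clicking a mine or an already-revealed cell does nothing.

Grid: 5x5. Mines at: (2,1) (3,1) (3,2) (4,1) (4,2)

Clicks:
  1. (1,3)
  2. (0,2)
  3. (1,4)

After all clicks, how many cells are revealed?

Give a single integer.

Click 1 (1,3) count=0: revealed 17 new [(0,0) (0,1) (0,2) (0,3) (0,4) (1,0) (1,1) (1,2) (1,3) (1,4) (2,2) (2,3) (2,4) (3,3) (3,4) (4,3) (4,4)] -> total=17
Click 2 (0,2) count=0: revealed 0 new [(none)] -> total=17
Click 3 (1,4) count=0: revealed 0 new [(none)] -> total=17

Answer: 17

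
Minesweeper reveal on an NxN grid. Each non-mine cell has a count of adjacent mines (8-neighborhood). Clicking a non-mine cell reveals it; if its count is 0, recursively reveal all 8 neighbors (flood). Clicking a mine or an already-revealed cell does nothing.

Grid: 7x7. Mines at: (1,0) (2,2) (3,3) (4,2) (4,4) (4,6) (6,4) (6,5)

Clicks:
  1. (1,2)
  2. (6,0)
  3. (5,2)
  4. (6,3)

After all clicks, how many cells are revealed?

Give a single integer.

Answer: 15

Derivation:
Click 1 (1,2) count=1: revealed 1 new [(1,2)] -> total=1
Click 2 (6,0) count=0: revealed 14 new [(2,0) (2,1) (3,0) (3,1) (4,0) (4,1) (5,0) (5,1) (5,2) (5,3) (6,0) (6,1) (6,2) (6,3)] -> total=15
Click 3 (5,2) count=1: revealed 0 new [(none)] -> total=15
Click 4 (6,3) count=1: revealed 0 new [(none)] -> total=15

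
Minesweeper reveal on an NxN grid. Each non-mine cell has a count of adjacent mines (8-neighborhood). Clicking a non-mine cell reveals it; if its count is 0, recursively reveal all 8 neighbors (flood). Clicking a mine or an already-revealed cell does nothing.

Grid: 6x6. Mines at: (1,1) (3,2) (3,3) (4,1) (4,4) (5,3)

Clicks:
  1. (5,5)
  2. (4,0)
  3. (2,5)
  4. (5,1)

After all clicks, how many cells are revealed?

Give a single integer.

Click 1 (5,5) count=1: revealed 1 new [(5,5)] -> total=1
Click 2 (4,0) count=1: revealed 1 new [(4,0)] -> total=2
Click 3 (2,5) count=0: revealed 14 new [(0,2) (0,3) (0,4) (0,5) (1,2) (1,3) (1,4) (1,5) (2,2) (2,3) (2,4) (2,5) (3,4) (3,5)] -> total=16
Click 4 (5,1) count=1: revealed 1 new [(5,1)] -> total=17

Answer: 17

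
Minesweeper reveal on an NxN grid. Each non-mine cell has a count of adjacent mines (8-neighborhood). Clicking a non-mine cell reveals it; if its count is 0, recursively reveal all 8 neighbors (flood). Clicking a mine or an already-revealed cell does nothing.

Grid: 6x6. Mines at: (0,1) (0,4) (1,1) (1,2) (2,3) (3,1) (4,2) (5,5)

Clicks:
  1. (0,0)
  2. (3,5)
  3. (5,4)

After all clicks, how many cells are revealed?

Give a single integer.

Answer: 10

Derivation:
Click 1 (0,0) count=2: revealed 1 new [(0,0)] -> total=1
Click 2 (3,5) count=0: revealed 8 new [(1,4) (1,5) (2,4) (2,5) (3,4) (3,5) (4,4) (4,5)] -> total=9
Click 3 (5,4) count=1: revealed 1 new [(5,4)] -> total=10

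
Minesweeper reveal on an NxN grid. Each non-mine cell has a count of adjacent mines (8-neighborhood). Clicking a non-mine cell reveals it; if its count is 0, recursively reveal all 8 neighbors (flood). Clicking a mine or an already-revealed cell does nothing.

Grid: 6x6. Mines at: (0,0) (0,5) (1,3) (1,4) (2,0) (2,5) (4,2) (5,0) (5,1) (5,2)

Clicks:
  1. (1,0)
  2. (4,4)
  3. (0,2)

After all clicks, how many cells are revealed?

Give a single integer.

Click 1 (1,0) count=2: revealed 1 new [(1,0)] -> total=1
Click 2 (4,4) count=0: revealed 9 new [(3,3) (3,4) (3,5) (4,3) (4,4) (4,5) (5,3) (5,4) (5,5)] -> total=10
Click 3 (0,2) count=1: revealed 1 new [(0,2)] -> total=11

Answer: 11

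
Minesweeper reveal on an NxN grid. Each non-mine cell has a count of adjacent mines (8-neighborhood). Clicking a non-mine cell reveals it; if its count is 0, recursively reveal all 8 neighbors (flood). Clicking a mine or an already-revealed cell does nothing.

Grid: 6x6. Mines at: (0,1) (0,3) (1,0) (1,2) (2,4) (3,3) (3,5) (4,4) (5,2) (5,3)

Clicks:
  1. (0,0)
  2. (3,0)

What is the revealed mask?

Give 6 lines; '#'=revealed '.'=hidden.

Answer: #.....
......
###...
###...
###...
##....

Derivation:
Click 1 (0,0) count=2: revealed 1 new [(0,0)] -> total=1
Click 2 (3,0) count=0: revealed 11 new [(2,0) (2,1) (2,2) (3,0) (3,1) (3,2) (4,0) (4,1) (4,2) (5,0) (5,1)] -> total=12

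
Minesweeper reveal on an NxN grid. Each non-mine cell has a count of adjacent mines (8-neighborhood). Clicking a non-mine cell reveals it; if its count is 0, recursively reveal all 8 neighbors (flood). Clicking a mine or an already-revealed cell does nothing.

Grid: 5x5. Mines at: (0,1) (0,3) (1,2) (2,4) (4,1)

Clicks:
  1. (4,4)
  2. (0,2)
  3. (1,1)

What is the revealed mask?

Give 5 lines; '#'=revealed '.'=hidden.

Answer: ..#..
.#...
.....
..###
..###

Derivation:
Click 1 (4,4) count=0: revealed 6 new [(3,2) (3,3) (3,4) (4,2) (4,3) (4,4)] -> total=6
Click 2 (0,2) count=3: revealed 1 new [(0,2)] -> total=7
Click 3 (1,1) count=2: revealed 1 new [(1,1)] -> total=8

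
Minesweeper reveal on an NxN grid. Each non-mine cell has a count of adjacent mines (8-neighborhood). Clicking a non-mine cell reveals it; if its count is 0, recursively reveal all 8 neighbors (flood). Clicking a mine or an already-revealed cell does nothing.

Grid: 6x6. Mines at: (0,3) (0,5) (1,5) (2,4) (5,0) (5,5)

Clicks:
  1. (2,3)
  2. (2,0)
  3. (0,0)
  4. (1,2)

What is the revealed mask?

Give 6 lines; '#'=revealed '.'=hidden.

Answer: ###...
####..
####..
#####.
#####.
.####.

Derivation:
Click 1 (2,3) count=1: revealed 1 new [(2,3)] -> total=1
Click 2 (2,0) count=0: revealed 24 new [(0,0) (0,1) (0,2) (1,0) (1,1) (1,2) (1,3) (2,0) (2,1) (2,2) (3,0) (3,1) (3,2) (3,3) (3,4) (4,0) (4,1) (4,2) (4,3) (4,4) (5,1) (5,2) (5,3) (5,4)] -> total=25
Click 3 (0,0) count=0: revealed 0 new [(none)] -> total=25
Click 4 (1,2) count=1: revealed 0 new [(none)] -> total=25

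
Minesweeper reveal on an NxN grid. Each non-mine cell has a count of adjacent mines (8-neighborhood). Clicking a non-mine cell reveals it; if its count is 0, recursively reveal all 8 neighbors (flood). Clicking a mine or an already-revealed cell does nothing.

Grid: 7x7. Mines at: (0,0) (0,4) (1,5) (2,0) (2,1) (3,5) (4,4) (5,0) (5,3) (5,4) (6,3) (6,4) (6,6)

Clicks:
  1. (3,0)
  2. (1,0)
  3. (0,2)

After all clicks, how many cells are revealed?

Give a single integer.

Answer: 8

Derivation:
Click 1 (3,0) count=2: revealed 1 new [(3,0)] -> total=1
Click 2 (1,0) count=3: revealed 1 new [(1,0)] -> total=2
Click 3 (0,2) count=0: revealed 6 new [(0,1) (0,2) (0,3) (1,1) (1,2) (1,3)] -> total=8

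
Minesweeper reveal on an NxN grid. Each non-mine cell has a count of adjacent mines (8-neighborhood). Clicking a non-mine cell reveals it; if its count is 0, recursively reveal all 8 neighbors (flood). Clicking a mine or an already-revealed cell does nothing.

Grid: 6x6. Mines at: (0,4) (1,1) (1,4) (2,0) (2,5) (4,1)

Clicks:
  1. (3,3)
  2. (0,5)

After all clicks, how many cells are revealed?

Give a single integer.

Answer: 16

Derivation:
Click 1 (3,3) count=0: revealed 15 new [(2,2) (2,3) (2,4) (3,2) (3,3) (3,4) (3,5) (4,2) (4,3) (4,4) (4,5) (5,2) (5,3) (5,4) (5,5)] -> total=15
Click 2 (0,5) count=2: revealed 1 new [(0,5)] -> total=16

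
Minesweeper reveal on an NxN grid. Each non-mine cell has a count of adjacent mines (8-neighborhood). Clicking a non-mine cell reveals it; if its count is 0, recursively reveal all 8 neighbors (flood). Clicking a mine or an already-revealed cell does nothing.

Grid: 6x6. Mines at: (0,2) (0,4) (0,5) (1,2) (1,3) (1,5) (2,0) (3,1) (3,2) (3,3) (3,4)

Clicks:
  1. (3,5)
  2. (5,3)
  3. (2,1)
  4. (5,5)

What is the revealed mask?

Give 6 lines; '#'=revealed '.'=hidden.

Answer: ......
......
.#....
.....#
######
######

Derivation:
Click 1 (3,5) count=1: revealed 1 new [(3,5)] -> total=1
Click 2 (5,3) count=0: revealed 12 new [(4,0) (4,1) (4,2) (4,3) (4,4) (4,5) (5,0) (5,1) (5,2) (5,3) (5,4) (5,5)] -> total=13
Click 3 (2,1) count=4: revealed 1 new [(2,1)] -> total=14
Click 4 (5,5) count=0: revealed 0 new [(none)] -> total=14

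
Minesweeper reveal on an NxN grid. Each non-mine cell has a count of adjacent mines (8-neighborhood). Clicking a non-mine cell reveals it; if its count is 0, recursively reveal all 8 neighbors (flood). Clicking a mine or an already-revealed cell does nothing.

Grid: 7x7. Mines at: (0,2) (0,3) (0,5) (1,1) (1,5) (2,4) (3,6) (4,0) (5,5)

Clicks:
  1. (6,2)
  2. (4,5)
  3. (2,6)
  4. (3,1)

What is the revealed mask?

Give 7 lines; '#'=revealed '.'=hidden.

Answer: .......
.......
.###..#
.####..
.#####.
#####..
#####..

Derivation:
Click 1 (6,2) count=0: revealed 21 new [(2,1) (2,2) (2,3) (3,1) (3,2) (3,3) (3,4) (4,1) (4,2) (4,3) (4,4) (5,0) (5,1) (5,2) (5,3) (5,4) (6,0) (6,1) (6,2) (6,3) (6,4)] -> total=21
Click 2 (4,5) count=2: revealed 1 new [(4,5)] -> total=22
Click 3 (2,6) count=2: revealed 1 new [(2,6)] -> total=23
Click 4 (3,1) count=1: revealed 0 new [(none)] -> total=23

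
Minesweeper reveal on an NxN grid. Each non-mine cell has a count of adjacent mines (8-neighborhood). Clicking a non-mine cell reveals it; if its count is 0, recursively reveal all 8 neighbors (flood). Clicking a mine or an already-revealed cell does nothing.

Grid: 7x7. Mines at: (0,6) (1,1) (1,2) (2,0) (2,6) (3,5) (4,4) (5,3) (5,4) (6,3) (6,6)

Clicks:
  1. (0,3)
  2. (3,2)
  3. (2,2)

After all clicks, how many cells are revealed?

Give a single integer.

Answer: 18

Derivation:
Click 1 (0,3) count=1: revealed 1 new [(0,3)] -> total=1
Click 2 (3,2) count=0: revealed 17 new [(2,1) (2,2) (2,3) (3,0) (3,1) (3,2) (3,3) (4,0) (4,1) (4,2) (4,3) (5,0) (5,1) (5,2) (6,0) (6,1) (6,2)] -> total=18
Click 3 (2,2) count=2: revealed 0 new [(none)] -> total=18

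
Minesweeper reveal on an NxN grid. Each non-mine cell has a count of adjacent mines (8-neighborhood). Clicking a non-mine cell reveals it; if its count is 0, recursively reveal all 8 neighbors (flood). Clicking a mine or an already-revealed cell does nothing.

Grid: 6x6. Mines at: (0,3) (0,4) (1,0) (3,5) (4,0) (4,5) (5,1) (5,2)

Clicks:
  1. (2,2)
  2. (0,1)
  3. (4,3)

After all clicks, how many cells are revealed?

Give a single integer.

Click 1 (2,2) count=0: revealed 16 new [(1,1) (1,2) (1,3) (1,4) (2,1) (2,2) (2,3) (2,4) (3,1) (3,2) (3,3) (3,4) (4,1) (4,2) (4,3) (4,4)] -> total=16
Click 2 (0,1) count=1: revealed 1 new [(0,1)] -> total=17
Click 3 (4,3) count=1: revealed 0 new [(none)] -> total=17

Answer: 17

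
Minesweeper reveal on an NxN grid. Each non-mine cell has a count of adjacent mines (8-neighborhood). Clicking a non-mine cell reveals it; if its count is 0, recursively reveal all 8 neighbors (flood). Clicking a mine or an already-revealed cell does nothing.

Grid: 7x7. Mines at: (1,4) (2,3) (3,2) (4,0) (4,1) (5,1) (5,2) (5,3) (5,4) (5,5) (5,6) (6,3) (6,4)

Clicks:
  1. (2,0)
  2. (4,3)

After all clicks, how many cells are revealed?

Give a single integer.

Click 1 (2,0) count=0: revealed 13 new [(0,0) (0,1) (0,2) (0,3) (1,0) (1,1) (1,2) (1,3) (2,0) (2,1) (2,2) (3,0) (3,1)] -> total=13
Click 2 (4,3) count=4: revealed 1 new [(4,3)] -> total=14

Answer: 14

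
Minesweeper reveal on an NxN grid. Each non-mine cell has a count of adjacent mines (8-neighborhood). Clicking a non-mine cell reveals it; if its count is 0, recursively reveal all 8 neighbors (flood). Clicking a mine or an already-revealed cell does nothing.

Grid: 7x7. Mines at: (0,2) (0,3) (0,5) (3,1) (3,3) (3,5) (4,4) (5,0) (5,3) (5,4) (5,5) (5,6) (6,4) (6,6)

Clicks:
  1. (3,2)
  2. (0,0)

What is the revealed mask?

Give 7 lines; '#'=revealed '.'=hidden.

Click 1 (3,2) count=2: revealed 1 new [(3,2)] -> total=1
Click 2 (0,0) count=0: revealed 6 new [(0,0) (0,1) (1,0) (1,1) (2,0) (2,1)] -> total=7

Answer: ##.....
##.....
##.....
..#....
.......
.......
.......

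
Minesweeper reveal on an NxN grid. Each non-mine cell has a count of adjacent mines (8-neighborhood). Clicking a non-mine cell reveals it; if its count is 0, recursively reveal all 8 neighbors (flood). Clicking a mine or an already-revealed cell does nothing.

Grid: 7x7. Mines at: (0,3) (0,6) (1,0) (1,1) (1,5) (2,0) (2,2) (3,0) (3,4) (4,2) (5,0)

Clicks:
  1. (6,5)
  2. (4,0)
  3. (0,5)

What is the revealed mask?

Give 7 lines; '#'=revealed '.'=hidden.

Click 1 (6,5) count=0: revealed 20 new [(2,5) (2,6) (3,5) (3,6) (4,3) (4,4) (4,5) (4,6) (5,1) (5,2) (5,3) (5,4) (5,5) (5,6) (6,1) (6,2) (6,3) (6,4) (6,5) (6,6)] -> total=20
Click 2 (4,0) count=2: revealed 1 new [(4,0)] -> total=21
Click 3 (0,5) count=2: revealed 1 new [(0,5)] -> total=22

Answer: .....#.
.......
.....##
.....##
#..####
.######
.######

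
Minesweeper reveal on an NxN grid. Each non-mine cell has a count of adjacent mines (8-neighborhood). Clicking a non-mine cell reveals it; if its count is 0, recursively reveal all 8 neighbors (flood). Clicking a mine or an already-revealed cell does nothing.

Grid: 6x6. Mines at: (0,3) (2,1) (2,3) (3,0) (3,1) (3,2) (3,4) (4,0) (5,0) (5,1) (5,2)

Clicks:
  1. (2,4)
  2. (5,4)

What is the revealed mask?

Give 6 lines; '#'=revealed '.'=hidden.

Answer: ......
......
....#.
......
...###
...###

Derivation:
Click 1 (2,4) count=2: revealed 1 new [(2,4)] -> total=1
Click 2 (5,4) count=0: revealed 6 new [(4,3) (4,4) (4,5) (5,3) (5,4) (5,5)] -> total=7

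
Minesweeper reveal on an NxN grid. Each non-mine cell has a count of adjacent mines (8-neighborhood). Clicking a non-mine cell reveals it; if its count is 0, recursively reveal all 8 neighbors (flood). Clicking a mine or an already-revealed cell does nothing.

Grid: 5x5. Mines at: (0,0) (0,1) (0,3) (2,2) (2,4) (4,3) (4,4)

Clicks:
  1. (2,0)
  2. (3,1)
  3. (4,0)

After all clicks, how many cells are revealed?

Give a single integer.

Click 1 (2,0) count=0: revealed 10 new [(1,0) (1,1) (2,0) (2,1) (3,0) (3,1) (3,2) (4,0) (4,1) (4,2)] -> total=10
Click 2 (3,1) count=1: revealed 0 new [(none)] -> total=10
Click 3 (4,0) count=0: revealed 0 new [(none)] -> total=10

Answer: 10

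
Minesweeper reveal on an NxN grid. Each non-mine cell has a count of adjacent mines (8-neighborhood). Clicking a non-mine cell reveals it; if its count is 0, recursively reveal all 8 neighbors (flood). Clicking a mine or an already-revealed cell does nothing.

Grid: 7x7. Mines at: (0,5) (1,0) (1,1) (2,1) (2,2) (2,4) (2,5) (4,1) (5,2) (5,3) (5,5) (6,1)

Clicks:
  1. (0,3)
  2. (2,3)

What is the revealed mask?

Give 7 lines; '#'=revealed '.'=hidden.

Click 1 (0,3) count=0: revealed 6 new [(0,2) (0,3) (0,4) (1,2) (1,3) (1,4)] -> total=6
Click 2 (2,3) count=2: revealed 1 new [(2,3)] -> total=7

Answer: ..###..
..###..
...#...
.......
.......
.......
.......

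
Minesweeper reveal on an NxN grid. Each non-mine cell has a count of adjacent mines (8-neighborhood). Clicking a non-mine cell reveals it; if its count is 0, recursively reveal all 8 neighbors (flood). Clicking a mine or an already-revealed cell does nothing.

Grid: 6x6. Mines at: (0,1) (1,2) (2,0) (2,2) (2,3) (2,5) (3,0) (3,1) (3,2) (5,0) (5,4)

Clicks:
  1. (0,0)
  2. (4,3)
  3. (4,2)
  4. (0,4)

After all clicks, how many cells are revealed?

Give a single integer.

Click 1 (0,0) count=1: revealed 1 new [(0,0)] -> total=1
Click 2 (4,3) count=2: revealed 1 new [(4,3)] -> total=2
Click 3 (4,2) count=2: revealed 1 new [(4,2)] -> total=3
Click 4 (0,4) count=0: revealed 6 new [(0,3) (0,4) (0,5) (1,3) (1,4) (1,5)] -> total=9

Answer: 9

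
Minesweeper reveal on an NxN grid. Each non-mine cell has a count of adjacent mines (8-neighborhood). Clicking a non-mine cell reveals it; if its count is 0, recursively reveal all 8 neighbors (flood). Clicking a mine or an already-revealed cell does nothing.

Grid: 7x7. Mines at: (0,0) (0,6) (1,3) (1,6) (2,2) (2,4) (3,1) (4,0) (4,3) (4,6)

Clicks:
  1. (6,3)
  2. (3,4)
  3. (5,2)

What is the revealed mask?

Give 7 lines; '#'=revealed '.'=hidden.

Answer: .......
.......
.......
....#..
.......
#######
#######

Derivation:
Click 1 (6,3) count=0: revealed 14 new [(5,0) (5,1) (5,2) (5,3) (5,4) (5,5) (5,6) (6,0) (6,1) (6,2) (6,3) (6,4) (6,5) (6,6)] -> total=14
Click 2 (3,4) count=2: revealed 1 new [(3,4)] -> total=15
Click 3 (5,2) count=1: revealed 0 new [(none)] -> total=15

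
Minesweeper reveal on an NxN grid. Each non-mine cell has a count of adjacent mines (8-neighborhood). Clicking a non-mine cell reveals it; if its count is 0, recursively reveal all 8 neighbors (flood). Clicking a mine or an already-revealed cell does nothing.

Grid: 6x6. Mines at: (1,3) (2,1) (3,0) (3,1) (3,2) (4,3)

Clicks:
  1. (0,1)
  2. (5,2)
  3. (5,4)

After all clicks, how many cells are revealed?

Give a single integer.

Click 1 (0,1) count=0: revealed 6 new [(0,0) (0,1) (0,2) (1,0) (1,1) (1,2)] -> total=6
Click 2 (5,2) count=1: revealed 1 new [(5,2)] -> total=7
Click 3 (5,4) count=1: revealed 1 new [(5,4)] -> total=8

Answer: 8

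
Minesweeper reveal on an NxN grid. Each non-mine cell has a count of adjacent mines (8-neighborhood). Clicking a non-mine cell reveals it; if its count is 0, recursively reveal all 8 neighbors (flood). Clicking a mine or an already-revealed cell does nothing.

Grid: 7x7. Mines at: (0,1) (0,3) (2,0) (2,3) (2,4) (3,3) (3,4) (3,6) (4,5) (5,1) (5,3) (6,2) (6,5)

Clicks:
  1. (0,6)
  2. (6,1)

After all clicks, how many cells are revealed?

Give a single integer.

Click 1 (0,6) count=0: revealed 8 new [(0,4) (0,5) (0,6) (1,4) (1,5) (1,6) (2,5) (2,6)] -> total=8
Click 2 (6,1) count=2: revealed 1 new [(6,1)] -> total=9

Answer: 9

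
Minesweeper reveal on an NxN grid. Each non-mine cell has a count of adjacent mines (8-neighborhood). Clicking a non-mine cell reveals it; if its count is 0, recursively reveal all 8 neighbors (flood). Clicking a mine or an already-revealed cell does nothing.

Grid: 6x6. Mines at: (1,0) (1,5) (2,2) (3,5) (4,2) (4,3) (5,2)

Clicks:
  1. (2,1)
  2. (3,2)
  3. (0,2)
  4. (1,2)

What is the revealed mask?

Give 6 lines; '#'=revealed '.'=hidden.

Answer: .####.
.####.
.#....
..#...
......
......

Derivation:
Click 1 (2,1) count=2: revealed 1 new [(2,1)] -> total=1
Click 2 (3,2) count=3: revealed 1 new [(3,2)] -> total=2
Click 3 (0,2) count=0: revealed 8 new [(0,1) (0,2) (0,3) (0,4) (1,1) (1,2) (1,3) (1,4)] -> total=10
Click 4 (1,2) count=1: revealed 0 new [(none)] -> total=10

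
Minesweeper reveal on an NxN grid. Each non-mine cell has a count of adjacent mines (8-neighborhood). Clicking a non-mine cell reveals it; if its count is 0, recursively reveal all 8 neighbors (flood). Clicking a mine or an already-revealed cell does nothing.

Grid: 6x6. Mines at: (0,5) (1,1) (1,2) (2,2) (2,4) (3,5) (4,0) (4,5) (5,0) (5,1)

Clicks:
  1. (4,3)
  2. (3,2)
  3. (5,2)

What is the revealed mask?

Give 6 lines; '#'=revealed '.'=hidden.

Click 1 (4,3) count=0: revealed 9 new [(3,2) (3,3) (3,4) (4,2) (4,3) (4,4) (5,2) (5,3) (5,4)] -> total=9
Click 2 (3,2) count=1: revealed 0 new [(none)] -> total=9
Click 3 (5,2) count=1: revealed 0 new [(none)] -> total=9

Answer: ......
......
......
..###.
..###.
..###.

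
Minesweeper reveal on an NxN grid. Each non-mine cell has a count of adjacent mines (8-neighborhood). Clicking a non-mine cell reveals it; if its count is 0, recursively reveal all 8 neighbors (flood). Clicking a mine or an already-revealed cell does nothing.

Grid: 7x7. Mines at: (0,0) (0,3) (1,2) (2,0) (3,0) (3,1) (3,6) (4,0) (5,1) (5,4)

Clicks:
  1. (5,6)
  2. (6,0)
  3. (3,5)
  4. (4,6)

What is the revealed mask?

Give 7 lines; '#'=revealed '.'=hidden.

Answer: .......
.......
.......
.....#.
.....##
.....##
#....##

Derivation:
Click 1 (5,6) count=0: revealed 6 new [(4,5) (4,6) (5,5) (5,6) (6,5) (6,6)] -> total=6
Click 2 (6,0) count=1: revealed 1 new [(6,0)] -> total=7
Click 3 (3,5) count=1: revealed 1 new [(3,5)] -> total=8
Click 4 (4,6) count=1: revealed 0 new [(none)] -> total=8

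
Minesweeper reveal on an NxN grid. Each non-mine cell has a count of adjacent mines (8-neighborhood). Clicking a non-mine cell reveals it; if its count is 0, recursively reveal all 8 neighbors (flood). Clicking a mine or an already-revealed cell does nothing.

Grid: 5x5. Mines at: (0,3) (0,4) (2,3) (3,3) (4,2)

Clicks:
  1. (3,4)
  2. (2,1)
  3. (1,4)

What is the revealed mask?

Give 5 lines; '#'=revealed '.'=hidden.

Click 1 (3,4) count=2: revealed 1 new [(3,4)] -> total=1
Click 2 (2,1) count=0: revealed 14 new [(0,0) (0,1) (0,2) (1,0) (1,1) (1,2) (2,0) (2,1) (2,2) (3,0) (3,1) (3,2) (4,0) (4,1)] -> total=15
Click 3 (1,4) count=3: revealed 1 new [(1,4)] -> total=16

Answer: ###..
###.#
###..
###.#
##...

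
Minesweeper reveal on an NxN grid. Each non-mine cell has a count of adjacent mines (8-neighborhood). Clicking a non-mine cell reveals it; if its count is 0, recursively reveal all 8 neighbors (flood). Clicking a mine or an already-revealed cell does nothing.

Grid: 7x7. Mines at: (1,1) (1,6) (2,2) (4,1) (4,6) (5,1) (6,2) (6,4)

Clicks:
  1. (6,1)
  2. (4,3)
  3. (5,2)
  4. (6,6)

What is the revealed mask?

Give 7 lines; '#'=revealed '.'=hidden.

Click 1 (6,1) count=2: revealed 1 new [(6,1)] -> total=1
Click 2 (4,3) count=0: revealed 23 new [(0,2) (0,3) (0,4) (0,5) (1,2) (1,3) (1,4) (1,5) (2,3) (2,4) (2,5) (3,2) (3,3) (3,4) (3,5) (4,2) (4,3) (4,4) (4,5) (5,2) (5,3) (5,4) (5,5)] -> total=24
Click 3 (5,2) count=3: revealed 0 new [(none)] -> total=24
Click 4 (6,6) count=0: revealed 3 new [(5,6) (6,5) (6,6)] -> total=27

Answer: ..####.
..####.
...###.
..####.
..####.
..#####
.#...##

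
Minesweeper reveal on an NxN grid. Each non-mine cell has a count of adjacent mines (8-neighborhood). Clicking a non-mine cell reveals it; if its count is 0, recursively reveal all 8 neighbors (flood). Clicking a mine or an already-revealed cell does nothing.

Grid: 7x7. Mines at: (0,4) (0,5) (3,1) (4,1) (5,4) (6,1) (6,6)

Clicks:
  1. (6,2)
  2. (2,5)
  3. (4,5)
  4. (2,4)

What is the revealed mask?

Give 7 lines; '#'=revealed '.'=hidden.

Answer: ####...
#######
#######
..#####
..#####
.....##
..#....

Derivation:
Click 1 (6,2) count=1: revealed 1 new [(6,2)] -> total=1
Click 2 (2,5) count=0: revealed 30 new [(0,0) (0,1) (0,2) (0,3) (1,0) (1,1) (1,2) (1,3) (1,4) (1,5) (1,6) (2,0) (2,1) (2,2) (2,3) (2,4) (2,5) (2,6) (3,2) (3,3) (3,4) (3,5) (3,6) (4,2) (4,3) (4,4) (4,5) (4,6) (5,5) (5,6)] -> total=31
Click 3 (4,5) count=1: revealed 0 new [(none)] -> total=31
Click 4 (2,4) count=0: revealed 0 new [(none)] -> total=31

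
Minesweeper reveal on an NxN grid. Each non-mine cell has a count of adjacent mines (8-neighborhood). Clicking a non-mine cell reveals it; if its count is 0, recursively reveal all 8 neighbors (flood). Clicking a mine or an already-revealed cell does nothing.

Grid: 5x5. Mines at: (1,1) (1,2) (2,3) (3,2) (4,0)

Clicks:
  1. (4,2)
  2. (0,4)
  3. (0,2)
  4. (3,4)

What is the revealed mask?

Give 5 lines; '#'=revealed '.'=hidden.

Answer: ..###
...##
.....
....#
..#..

Derivation:
Click 1 (4,2) count=1: revealed 1 new [(4,2)] -> total=1
Click 2 (0,4) count=0: revealed 4 new [(0,3) (0,4) (1,3) (1,4)] -> total=5
Click 3 (0,2) count=2: revealed 1 new [(0,2)] -> total=6
Click 4 (3,4) count=1: revealed 1 new [(3,4)] -> total=7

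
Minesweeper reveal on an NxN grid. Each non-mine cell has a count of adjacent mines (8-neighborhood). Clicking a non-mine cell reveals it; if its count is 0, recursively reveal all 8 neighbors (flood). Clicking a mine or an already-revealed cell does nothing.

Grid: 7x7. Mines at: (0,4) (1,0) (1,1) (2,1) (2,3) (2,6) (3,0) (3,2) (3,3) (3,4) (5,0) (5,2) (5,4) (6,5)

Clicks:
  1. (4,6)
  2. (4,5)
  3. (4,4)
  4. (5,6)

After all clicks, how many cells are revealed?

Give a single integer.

Click 1 (4,6) count=0: revealed 6 new [(3,5) (3,6) (4,5) (4,6) (5,5) (5,6)] -> total=6
Click 2 (4,5) count=2: revealed 0 new [(none)] -> total=6
Click 3 (4,4) count=3: revealed 1 new [(4,4)] -> total=7
Click 4 (5,6) count=1: revealed 0 new [(none)] -> total=7

Answer: 7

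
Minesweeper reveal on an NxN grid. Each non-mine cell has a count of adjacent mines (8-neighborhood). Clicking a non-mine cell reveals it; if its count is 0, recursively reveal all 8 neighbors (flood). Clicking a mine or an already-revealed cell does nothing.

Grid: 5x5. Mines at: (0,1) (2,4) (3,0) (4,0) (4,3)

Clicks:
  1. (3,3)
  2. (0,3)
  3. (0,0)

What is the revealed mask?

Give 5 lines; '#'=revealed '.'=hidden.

Click 1 (3,3) count=2: revealed 1 new [(3,3)] -> total=1
Click 2 (0,3) count=0: revealed 6 new [(0,2) (0,3) (0,4) (1,2) (1,3) (1,4)] -> total=7
Click 3 (0,0) count=1: revealed 1 new [(0,0)] -> total=8

Answer: #.###
..###
.....
...#.
.....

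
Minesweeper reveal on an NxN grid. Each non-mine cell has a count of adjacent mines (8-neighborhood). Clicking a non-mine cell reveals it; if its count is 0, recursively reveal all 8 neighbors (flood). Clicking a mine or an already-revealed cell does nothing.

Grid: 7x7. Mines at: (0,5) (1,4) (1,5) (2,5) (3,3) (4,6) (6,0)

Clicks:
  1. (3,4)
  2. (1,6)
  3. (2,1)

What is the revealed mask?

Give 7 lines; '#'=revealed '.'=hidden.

Answer: ####...
####..#
####...
###.#..
######.
#######
.######

Derivation:
Click 1 (3,4) count=2: revealed 1 new [(3,4)] -> total=1
Click 2 (1,6) count=3: revealed 1 new [(1,6)] -> total=2
Click 3 (2,1) count=0: revealed 34 new [(0,0) (0,1) (0,2) (0,3) (1,0) (1,1) (1,2) (1,3) (2,0) (2,1) (2,2) (2,3) (3,0) (3,1) (3,2) (4,0) (4,1) (4,2) (4,3) (4,4) (4,5) (5,0) (5,1) (5,2) (5,3) (5,4) (5,5) (5,6) (6,1) (6,2) (6,3) (6,4) (6,5) (6,6)] -> total=36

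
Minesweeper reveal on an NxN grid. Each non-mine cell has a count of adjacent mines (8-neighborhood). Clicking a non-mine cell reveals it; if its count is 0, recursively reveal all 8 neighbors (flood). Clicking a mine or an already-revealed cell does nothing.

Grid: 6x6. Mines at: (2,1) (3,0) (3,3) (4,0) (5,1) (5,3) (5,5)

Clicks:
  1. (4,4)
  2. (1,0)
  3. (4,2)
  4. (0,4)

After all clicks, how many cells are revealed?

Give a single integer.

Click 1 (4,4) count=3: revealed 1 new [(4,4)] -> total=1
Click 2 (1,0) count=1: revealed 1 new [(1,0)] -> total=2
Click 3 (4,2) count=3: revealed 1 new [(4,2)] -> total=3
Click 4 (0,4) count=0: revealed 18 new [(0,0) (0,1) (0,2) (0,3) (0,4) (0,5) (1,1) (1,2) (1,3) (1,4) (1,5) (2,2) (2,3) (2,4) (2,5) (3,4) (3,5) (4,5)] -> total=21

Answer: 21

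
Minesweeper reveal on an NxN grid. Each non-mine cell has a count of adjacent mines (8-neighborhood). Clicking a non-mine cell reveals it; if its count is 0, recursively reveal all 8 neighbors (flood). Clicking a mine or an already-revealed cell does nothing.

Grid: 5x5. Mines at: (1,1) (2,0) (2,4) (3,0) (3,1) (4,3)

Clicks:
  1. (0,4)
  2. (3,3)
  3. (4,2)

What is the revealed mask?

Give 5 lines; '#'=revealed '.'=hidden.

Answer: ..###
..###
.....
...#.
..#..

Derivation:
Click 1 (0,4) count=0: revealed 6 new [(0,2) (0,3) (0,4) (1,2) (1,3) (1,4)] -> total=6
Click 2 (3,3) count=2: revealed 1 new [(3,3)] -> total=7
Click 3 (4,2) count=2: revealed 1 new [(4,2)] -> total=8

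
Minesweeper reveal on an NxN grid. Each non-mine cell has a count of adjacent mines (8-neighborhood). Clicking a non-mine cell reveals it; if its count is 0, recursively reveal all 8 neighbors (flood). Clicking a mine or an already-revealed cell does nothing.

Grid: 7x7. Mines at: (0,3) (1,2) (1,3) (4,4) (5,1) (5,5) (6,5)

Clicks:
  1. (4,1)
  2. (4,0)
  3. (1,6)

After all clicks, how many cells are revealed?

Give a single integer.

Answer: 16

Derivation:
Click 1 (4,1) count=1: revealed 1 new [(4,1)] -> total=1
Click 2 (4,0) count=1: revealed 1 new [(4,0)] -> total=2
Click 3 (1,6) count=0: revealed 14 new [(0,4) (0,5) (0,6) (1,4) (1,5) (1,6) (2,4) (2,5) (2,6) (3,4) (3,5) (3,6) (4,5) (4,6)] -> total=16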